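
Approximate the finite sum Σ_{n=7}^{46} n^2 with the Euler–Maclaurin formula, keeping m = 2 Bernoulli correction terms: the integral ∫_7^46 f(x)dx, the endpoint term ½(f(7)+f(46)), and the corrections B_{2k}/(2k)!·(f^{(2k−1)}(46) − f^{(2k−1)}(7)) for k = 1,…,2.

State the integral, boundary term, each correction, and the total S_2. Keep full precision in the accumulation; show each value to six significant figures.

S_2 ≈ 33420.0

Integral: ∫_7^46 x^2 dx = 32331.0.
Boundary: ½(f(7) + f(46)) = ½(49.0000 + 2116.00) = 1082.50.
So far: 33413.5.
k=1: B_{2}/(2)! × [f^{(1)}(46) − f^{(1)}(7)] = 1/12 × (92.0000 − 14.0000) = 6.50000.
Running total after k=1: 33420.0.
k=2: B_{4}/(4)! × [f^{(3)}(46) − f^{(3)}(7)] = −1/720 × (0.00000 − 0.00000) = 0.00000.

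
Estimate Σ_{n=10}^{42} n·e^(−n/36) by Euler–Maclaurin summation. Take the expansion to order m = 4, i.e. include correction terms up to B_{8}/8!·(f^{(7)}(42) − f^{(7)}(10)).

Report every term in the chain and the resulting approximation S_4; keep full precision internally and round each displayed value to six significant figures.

S_4 ≈ 390.219

Integral: ∫_10^42 x·e^(−x/36) dx = 379.942.
½[f(10) + f(42)] = ½[7.57465 + 13.0789] = 10.3268.
Integral + boundary = 390.269.
k=1: B_{2}/(2)! × [f^{(1)}(42) − f^{(1)}(10)] = 1/12 × (-0.0519005 − 0.547058) = -0.0499132.
Running total after k=1: 390.219.
k=2: B_{4}/(4)! × [f^{(3)}(42) − f^{(3)}(10)] = −1/720 × (0.000440514 − 0.00159104) = 1.59795e-06.
Running total after k=2: 390.219.
k=3: B_{6}/(6)! × [f^{(5)}(42) − f^{(5)}(10)] = 1/30240 × (7.10706e-07 − 2.12961e-06) = -4.69213e-11.
Running total after k=3: 390.219.
k=4: B_{8}/(8)! × [f^{(7)}(42) − f^{(7)}(10)] = −1/1209600 × (8.34497e-10 − 2.33916e-09) = 1.24394e-15.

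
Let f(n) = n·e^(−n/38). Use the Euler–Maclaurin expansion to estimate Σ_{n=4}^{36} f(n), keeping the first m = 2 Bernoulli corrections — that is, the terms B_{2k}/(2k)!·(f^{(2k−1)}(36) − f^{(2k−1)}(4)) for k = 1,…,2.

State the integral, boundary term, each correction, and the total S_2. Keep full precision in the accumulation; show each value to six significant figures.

S_2 ≈ 354.873

Integral: ∫_4^36 x·e^(−x/38) dx = 346.158.
½[f(4) + f(36)] = ½[3.60035 + 13.9594] = 8.77986.
Integral + boundary = 354.938.
Order-1 term: 1/12 · (0.0204084 − 0.805342) = -0.0654111.
After k=1: 354.873.
Order-2 term: −1/720 · (0.000551197 − 0.00180437) = 1.74052e-06.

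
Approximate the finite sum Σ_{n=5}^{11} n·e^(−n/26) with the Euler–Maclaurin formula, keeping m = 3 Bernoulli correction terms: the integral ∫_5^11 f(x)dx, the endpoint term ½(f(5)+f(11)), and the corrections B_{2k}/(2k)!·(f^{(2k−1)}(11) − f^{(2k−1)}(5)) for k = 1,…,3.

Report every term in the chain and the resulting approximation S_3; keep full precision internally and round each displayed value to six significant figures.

S_3 ≈ 40.4968

Integral: ∫_5^11 x·e^(−x/26) dx = 34.8555.
Endpoint term: (f(5) + f(11))/2 = (4.12526 + 7.20531)/2 = 5.66529.
Running total after boundary: 40.5208.
Correction k=1: B_{2}/2! · (f^{(1)}(11) − f^{(1)}(5)) = 1/12 · (0.377901 − 0.666389) = -0.0240407.
Running total after k=1: 40.4968.
Correction k=2: B_{4}/4! · (f^{(3)}(11) − f^{(3)}(5)) = −1/720 · (0.00249698 − 0.00342677) = 1.29137e-06.
Running total after k=2: 40.4968.
Correction k=3: B_{6}/6! · (f^{(5)}(11) − f^{(5)}(5)) = 1/30240 · (6.56055e-06 − 8.68011e-06) = -7.00912e-11.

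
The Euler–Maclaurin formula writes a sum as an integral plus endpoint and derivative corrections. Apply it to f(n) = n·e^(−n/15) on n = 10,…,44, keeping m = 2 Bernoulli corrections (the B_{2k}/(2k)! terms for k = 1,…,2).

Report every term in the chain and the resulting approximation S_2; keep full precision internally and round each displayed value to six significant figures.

The integral term ∫_10^44 x·e^(−x/15) dx = 145.432.
½[f(10) + f(44)] = ½[5.13417 + 2.34165] = 3.73791.
So far: 149.170.
k=1: B_{2}/(2)! × [f^{(1)}(44) − f^{(1)}(10)] = 1/12 × (-0.102891 − 0.171139) = -0.0228358.
Partial sum through k=1: 149.147.
k=2: B_{4}/(4)! × [f^{(3)}(44) − f^{(3)}(10)] = −1/720 × (1.57687e-05 − 0.00532433) = 7.37300e-06.

S_2 ≈ 149.147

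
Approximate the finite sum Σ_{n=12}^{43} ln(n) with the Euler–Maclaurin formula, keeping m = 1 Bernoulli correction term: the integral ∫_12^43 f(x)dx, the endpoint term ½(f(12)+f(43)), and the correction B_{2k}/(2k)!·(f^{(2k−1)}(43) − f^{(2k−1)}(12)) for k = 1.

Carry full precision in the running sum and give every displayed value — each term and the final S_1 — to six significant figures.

S_1 ≈ 104.031

Integral: ∫_12^43 ln(x) dx = 100.913.
Endpoint term: (f(12) + f(43))/2 = (2.48491 + 3.76120)/2 = 3.12305.
Integral + boundary = 104.036.
Correction k=1: B_{2}/2! · (f^{(1)}(43) − f^{(1)}(12)) = 1/12 · (0.0232558 − 0.0833333) = -0.00500646.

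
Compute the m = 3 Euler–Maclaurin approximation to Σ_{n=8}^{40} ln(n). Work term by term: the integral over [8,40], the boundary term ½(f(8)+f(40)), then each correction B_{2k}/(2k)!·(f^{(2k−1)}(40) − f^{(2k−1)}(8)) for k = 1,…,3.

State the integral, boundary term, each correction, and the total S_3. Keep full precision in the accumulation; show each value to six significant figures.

∫_8^40 ln(x) dx evaluates to 98.9196.
Endpoint term: (f(8) + f(40))/2 = (2.07944 + 3.68888)/2 = 2.88416.
So far: 101.804.
k=1: B_{2}/(2)! × [f^{(1)}(40) − f^{(1)}(8)] = 1/12 × (0.0250000 − 0.125000) = -0.00833333.
Running total after k=1: 101.795.
k=2: B_{4}/(4)! × [f^{(3)}(40) − f^{(3)}(8)] = −1/720 × (3.12500e-05 − 0.00390625) = 5.38194e-06.
Running total after k=2: 101.795.
k=3: B_{6}/(6)! × [f^{(5)}(40) − f^{(5)}(8)] = 1/30240 × (2.34375e-07 − 0.000732422) = -2.42125e-08.

S_3 ≈ 101.795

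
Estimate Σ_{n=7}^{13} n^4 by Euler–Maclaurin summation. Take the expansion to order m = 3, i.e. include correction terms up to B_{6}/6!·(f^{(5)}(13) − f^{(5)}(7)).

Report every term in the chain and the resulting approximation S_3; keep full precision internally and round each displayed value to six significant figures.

S_3 ≈ 86996.0

The integral term ∫_7^13 x^4 dx = 70897.2.
Endpoint term: (f(7) + f(13))/2 = (2401.00 + 28561.0)/2 = 15481.0.
Running total after boundary: 86378.2.
Order-1 term: 1/12 · (8788.00 − 1372.00) = 618.000.
After k=1: 86996.2.
Order-2 term: −1/720 · (312.000 − 168.000) = -0.200000.
After k=2: 86996.0.
Order-3 term: 1/30240 · (0.00000 − 0.00000) = 0.00000.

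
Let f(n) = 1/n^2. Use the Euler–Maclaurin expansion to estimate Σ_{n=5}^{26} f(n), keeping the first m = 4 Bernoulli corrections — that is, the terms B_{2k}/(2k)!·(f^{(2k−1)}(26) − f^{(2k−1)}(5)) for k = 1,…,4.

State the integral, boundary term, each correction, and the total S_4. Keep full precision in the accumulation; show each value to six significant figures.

The integral term ∫_5^26 1/x^2 dx = 0.161538.
½[f(5) + f(26)] = ½[0.0400000 + 0.00147929] = 0.0207396.
So far: 0.182278.
Order-1 term: 1/12 · (-0.000113792 − (-0.0160000)) = 0.00132385.
After k=1: 0.183602.
Order-2 term: −1/720 · (-2.01997e-06 − (-0.00768000)) = -1.06639e-05.
After k=2: 0.183591.
Order-3 term: 1/30240 · (-8.96436e-08 − (-0.00921600)) = 3.04759e-07.
After k=3: 0.183592.
Order-4 term: −1/1209600 · (-7.42609e-09 − (-0.0206438)) = -1.70667e-08.

S_4 ≈ 0.183592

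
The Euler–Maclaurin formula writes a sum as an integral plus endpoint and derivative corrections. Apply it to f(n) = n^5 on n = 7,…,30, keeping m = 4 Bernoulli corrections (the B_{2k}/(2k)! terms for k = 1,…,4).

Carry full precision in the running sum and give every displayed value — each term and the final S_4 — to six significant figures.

S_4 ≈ 1.33975e+08

Integral: ∫_7^30 x^5 dx = 1.21480e+08.
Endpoint term: (f(7) + f(30))/2 = (16807.0 + 2.43000e+07)/2 = 1.21584e+07.
So far: 1.33639e+08.
Correction k=1: B_{2}/2! · (f^{(1)}(30) − f^{(1)}(7)) = 1/12 · (4.05000e+06 − 12005.0) = 336500.
After k=1: 1.33975e+08.
Correction k=2: B_{4}/4! · (f^{(3)}(30) − f^{(3)}(7)) = −1/720 · (54000.0 − 2940.00) = -70.9167.
After k=2: 1.33975e+08.
Correction k=3: B_{6}/6! · (f^{(5)}(30) − f^{(5)}(7)) = 1/30240 · (120.000 − 120.000) = 0.00000.
After k=3: 1.33975e+08.
Correction k=4: B_{8}/8! · (f^{(7)}(30) − f^{(7)}(7)) = −1/1209600 · (0.00000 − 0.00000) = 0.00000.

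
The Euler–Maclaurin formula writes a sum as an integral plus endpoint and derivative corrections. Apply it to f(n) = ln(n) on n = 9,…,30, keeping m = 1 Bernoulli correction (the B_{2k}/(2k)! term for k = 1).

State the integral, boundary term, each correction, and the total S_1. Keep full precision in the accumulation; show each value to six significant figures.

The integral term ∫_9^30 ln(x) dx = 61.2609.
½[f(9) + f(30)] = ½[2.19722 + 3.40120] = 2.79921.
Running total after boundary: 64.0601.
k=1: B_{2}/(2)! × [f^{(1)}(30) − f^{(1)}(9)] = 1/12 × (0.0333333 − 0.111111) = -0.00648148.

S_1 ≈ 64.0536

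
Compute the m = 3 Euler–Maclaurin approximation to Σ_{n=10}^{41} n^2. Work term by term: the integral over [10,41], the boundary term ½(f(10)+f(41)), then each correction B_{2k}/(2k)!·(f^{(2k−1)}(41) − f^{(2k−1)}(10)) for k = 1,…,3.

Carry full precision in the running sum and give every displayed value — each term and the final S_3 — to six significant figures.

Integral: ∫_10^41 x^2 dx = 22640.3.
Boundary: ½(f(10) + f(41)) = ½(100.000 + 1681.00) = 890.500.
Running total after boundary: 23530.8.
Correction k=1: B_{2}/2! · (f^{(1)}(41) − f^{(1)}(10)) = 1/12 · (82.0000 − 20.0000) = 5.16667.
After k=1: 23536.0.
Correction k=2: B_{4}/4! · (f^{(3)}(41) − f^{(3)}(10)) = −1/720 · (0.00000 − 0.00000) = 0.00000.
After k=2: 23536.0.
Correction k=3: B_{6}/6! · (f^{(5)}(41) − f^{(5)}(10)) = 1/30240 · (0.00000 − 0.00000) = 0.00000.

S_3 ≈ 23536.0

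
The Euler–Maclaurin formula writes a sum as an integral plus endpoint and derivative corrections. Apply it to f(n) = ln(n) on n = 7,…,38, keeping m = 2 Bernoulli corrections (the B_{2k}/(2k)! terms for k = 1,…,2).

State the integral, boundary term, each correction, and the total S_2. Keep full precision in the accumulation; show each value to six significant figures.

S_2 ≈ 96.3889

The integral term ∫_7^38 ln(x) dx = 93.6069.
Boundary: ½(f(7) + f(38)) = ½(1.94591 + 3.63759) = 2.79175.
Integral + boundary = 96.3987.
Correction k=1: B_{2}/2! · (f^{(1)}(38) − f^{(1)}(7)) = 1/12 · (0.0263158 − 0.142857) = -0.00971178.
Running total after k=1: 96.3889.
Correction k=2: B_{4}/4! · (f^{(3)}(38) − f^{(3)}(7)) = −1/720 · (3.64485e-05 − 0.00583090) = 8.04785e-06.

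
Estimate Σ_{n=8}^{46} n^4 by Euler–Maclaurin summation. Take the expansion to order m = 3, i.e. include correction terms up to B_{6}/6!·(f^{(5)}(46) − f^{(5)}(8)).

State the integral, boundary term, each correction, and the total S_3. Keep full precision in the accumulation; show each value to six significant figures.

Integral: ∫_8^46 x^4 dx = 4.11860e+07.
Endpoint term: (f(8) + f(46))/2 = (4096.00 + 4.47746e+06)/2 = 2.24078e+06.
Running total after boundary: 4.34268e+07.
Order-1 term: 1/12 · (389344 − 2048.00) = 32274.7.
Partial sum through k=1: 4.34591e+07.
Order-2 term: −1/720 · (1104.00 − 192.000) = -1.26667.
Partial sum through k=2: 4.34591e+07.
Order-3 term: 1/30240 · (0.00000 − 0.00000) = 0.00000.

S_3 ≈ 4.34591e+07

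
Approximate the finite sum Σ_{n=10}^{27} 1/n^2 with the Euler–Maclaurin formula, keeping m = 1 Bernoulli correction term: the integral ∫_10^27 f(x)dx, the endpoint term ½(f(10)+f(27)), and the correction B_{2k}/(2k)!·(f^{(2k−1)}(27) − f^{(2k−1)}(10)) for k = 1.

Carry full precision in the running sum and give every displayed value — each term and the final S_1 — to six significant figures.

The integral term ∫_10^27 1/x^2 dx = 0.0629630.
½[f(10) + f(27)] = ½[0.0100000 + 0.00137174] = 0.00568587.
Integral + boundary = 0.0686488.
Order-1 term: 1/12 · (-0.000101611 − (-0.00200000)) = 0.000158199.

S_1 ≈ 0.0688070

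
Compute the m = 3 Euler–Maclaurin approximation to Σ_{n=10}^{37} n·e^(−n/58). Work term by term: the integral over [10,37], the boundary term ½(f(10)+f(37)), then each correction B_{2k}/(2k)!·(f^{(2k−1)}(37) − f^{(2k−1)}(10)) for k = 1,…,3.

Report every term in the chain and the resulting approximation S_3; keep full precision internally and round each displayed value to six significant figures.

Integral: ∫_10^37 x·e^(−x/58) dx = 407.993.
Endpoint term: (f(10) + f(37))/2 = (8.41631 + 19.5502)/2 = 13.9833.
So far: 421.977.
k=1: B_{2}/(2)! × [f^{(1)}(37) − f^{(1)}(10)] = 1/12 × (0.191312 − 0.696522) = -0.0421009.
Running total after k=1: 421.935.
k=2: B_{4}/(4)! × [f^{(3)}(37) − f^{(3)}(10)] = −1/720 × (0.000371011 − 0.000707427) = 4.67244e-07.
Running total after k=2: 421.935.
k=3: B_{6}/(6)! × [f^{(5)}(37) − f^{(5)}(10)] = 1/30240 × (2.03672e-07 − 3.59037e-07) = -5.13776e-12.

S_3 ≈ 421.935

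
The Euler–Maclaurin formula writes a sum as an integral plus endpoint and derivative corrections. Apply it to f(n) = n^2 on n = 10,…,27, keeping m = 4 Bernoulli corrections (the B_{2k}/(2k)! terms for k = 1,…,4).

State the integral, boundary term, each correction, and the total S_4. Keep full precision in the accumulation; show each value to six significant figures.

∫_10^27 x^2 dx evaluates to 6227.67.
½[f(10) + f(27)] = ½[100.000 + 729.000] = 414.500.
Integral + boundary = 6642.17.
Order-1 term: 1/12 · (54.0000 − 20.0000) = 2.83333.
Partial sum through k=1: 6645.00.
Order-2 term: −1/720 · (0.00000 − 0.00000) = 0.00000.
Partial sum through k=2: 6645.00.
Order-3 term: 1/30240 · (0.00000 − 0.00000) = 0.00000.
Partial sum through k=3: 6645.00.
Order-4 term: −1/1209600 · (0.00000 − 0.00000) = 0.00000.

S_4 ≈ 6645.00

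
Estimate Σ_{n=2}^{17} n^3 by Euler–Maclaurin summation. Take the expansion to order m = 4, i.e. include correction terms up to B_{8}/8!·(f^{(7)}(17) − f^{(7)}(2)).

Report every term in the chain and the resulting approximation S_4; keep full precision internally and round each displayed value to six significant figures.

∫_2^17 x^3 dx evaluates to 20876.2.
Boundary: ½(f(2) + f(17)) = ½(8.00000 + 4913.00) = 2460.50.
Integral + boundary = 23336.8.
Order-1 term: 1/12 · (867.000 − 12.0000) = 71.2500.
Running total after k=1: 23408.0.
Order-2 term: −1/720 · (6.00000 − 6.00000) = 0.00000.
Running total after k=2: 23408.0.
Order-3 term: 1/30240 · (0.00000 − 0.00000) = 0.00000.
Running total after k=3: 23408.0.
Order-4 term: −1/1209600 · (0.00000 − 0.00000) = 0.00000.

S_4 ≈ 23408.0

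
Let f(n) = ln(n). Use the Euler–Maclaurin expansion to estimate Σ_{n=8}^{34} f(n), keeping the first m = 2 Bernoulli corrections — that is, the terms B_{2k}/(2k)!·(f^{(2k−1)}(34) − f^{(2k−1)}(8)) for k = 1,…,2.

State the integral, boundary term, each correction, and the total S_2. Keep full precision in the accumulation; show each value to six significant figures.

The integral term ∫_8^34 ln(x) dx = 77.2607.
Boundary: ½(f(8) + f(34)) = ½(2.07944 + 3.52636) = 2.80290.
Running total after boundary: 80.0636.
k=1: B_{2}/(2)! × [f^{(1)}(34) − f^{(1)}(8)] = 1/12 × (0.0294118 − 0.125000) = -0.00796569.
Partial sum through k=1: 80.0557.
k=2: B_{4}/(4)! × [f^{(3)}(34) − f^{(3)}(8)] = −1/720 × (5.08854e-05 − 0.00390625) = 5.35467e-06.

S_2 ≈ 80.0557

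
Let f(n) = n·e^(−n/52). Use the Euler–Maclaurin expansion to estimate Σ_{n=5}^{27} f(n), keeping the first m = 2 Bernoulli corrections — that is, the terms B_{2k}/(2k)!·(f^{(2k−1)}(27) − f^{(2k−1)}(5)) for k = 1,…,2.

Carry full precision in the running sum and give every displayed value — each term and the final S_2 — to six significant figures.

S_2 ≈ 258.362

Integral: ∫_5^27 x·e^(−x/52) dx = 248.103.
Endpoint term: (f(5) + f(27))/2 = (4.54162 + 16.0644)/2 = 10.3030.
Running total after boundary: 258.406.
k=1: B_{2}/(2)! × [f^{(1)}(27) − f^{(1)}(5)] = 1/12 × (0.286047 − 0.820985) = -0.0445782.
Running total after k=1: 258.362.
k=2: B_{4}/(4)! × [f^{(3)}(27) − f^{(3)}(5)] = −1/720 × (0.000545859 − 0.000975456) = 5.96663e-07.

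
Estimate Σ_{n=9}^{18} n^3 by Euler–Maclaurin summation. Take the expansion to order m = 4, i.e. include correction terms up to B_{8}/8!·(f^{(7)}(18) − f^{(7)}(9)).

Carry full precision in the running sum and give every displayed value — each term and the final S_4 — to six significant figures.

S_4 ≈ 27945.0

The integral term ∫_9^18 x^3 dx = 24603.8.
Endpoint term: (f(9) + f(18))/2 = (729.000 + 5832.00)/2 = 3280.50.
So far: 27884.2.
Order-1 term: 1/12 · (972.000 − 243.000) = 60.7500.
Partial sum through k=1: 27945.0.
Order-2 term: −1/720 · (6.00000 − 6.00000) = 0.00000.
Partial sum through k=2: 27945.0.
Order-3 term: 1/30240 · (0.00000 − 0.00000) = 0.00000.
Partial sum through k=3: 27945.0.
Order-4 term: −1/1209600 · (0.00000 − 0.00000) = 0.00000.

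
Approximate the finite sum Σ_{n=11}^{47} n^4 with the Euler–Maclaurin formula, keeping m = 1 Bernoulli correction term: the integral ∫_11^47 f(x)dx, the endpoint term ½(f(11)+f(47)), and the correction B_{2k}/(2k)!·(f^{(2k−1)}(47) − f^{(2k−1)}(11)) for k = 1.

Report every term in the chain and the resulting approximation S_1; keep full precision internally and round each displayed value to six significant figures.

S_1 ≈ 4.83181e+07

∫_11^47 x^4 dx evaluates to 4.58368e+07.
Endpoint term: (f(11) + f(47))/2 = (14641.0 + 4.87968e+06)/2 = 2.44716e+06.
Integral + boundary = 4.82840e+07.
k=1: B_{2}/(2)! × [f^{(1)}(47) − f^{(1)}(11)] = 1/12 × (415292 − 5324.00) = 34164.0.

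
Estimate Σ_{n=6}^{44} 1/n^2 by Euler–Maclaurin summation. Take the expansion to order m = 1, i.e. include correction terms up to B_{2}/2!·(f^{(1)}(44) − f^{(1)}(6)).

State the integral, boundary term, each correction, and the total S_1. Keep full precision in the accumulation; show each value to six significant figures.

∫_6^44 1/x^2 dx evaluates to 0.143939.
Endpoint term: (f(6) + f(44))/2 = (0.0277778 + 0.000516529)/2 = 0.0141472.
Integral + boundary = 0.158087.
k=1: B_{2}/(2)! × [f^{(1)}(44) − f^{(1)}(6)] = 1/12 × (-2.34786e-05 − (-0.00925926)) = 0.000769648.

S_1 ≈ 0.158856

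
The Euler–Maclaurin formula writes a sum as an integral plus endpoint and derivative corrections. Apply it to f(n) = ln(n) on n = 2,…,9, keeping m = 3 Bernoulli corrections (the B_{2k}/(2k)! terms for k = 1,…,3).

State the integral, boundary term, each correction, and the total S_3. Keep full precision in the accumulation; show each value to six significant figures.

Integral: ∫_2^9 ln(x) dx = 11.3887.
½[f(2) + f(9)] = ½[0.693147 + 2.19722] = 1.44519.
Running total after boundary: 12.8339.
k=1: B_{2}/(2)! × [f^{(1)}(9) − f^{(1)}(2)] = 1/12 × (0.111111 − 0.500000) = -0.0324074.
Running total after k=1: 12.8015.
k=2: B_{4}/(4)! × [f^{(3)}(9) − f^{(3)}(2)] = −1/720 × (0.00274348 − 0.250000) = 0.000343412.
Running total after k=2: 12.8018.
k=3: B_{6}/(6)! × [f^{(5)}(9) − f^{(5)}(2)] = 1/30240 × (0.000406442 − 0.750000) = -2.47881e-05.

S_3 ≈ 12.8018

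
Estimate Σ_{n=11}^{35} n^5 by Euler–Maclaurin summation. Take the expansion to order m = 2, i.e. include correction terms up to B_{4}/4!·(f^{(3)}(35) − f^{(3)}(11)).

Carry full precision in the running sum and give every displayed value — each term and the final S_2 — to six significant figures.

∫_11^35 x^5 dx evaluates to 3.06082e+08.
½[f(11) + f(35)] = ½[161051 + 5.25219e+07] = 2.63415e+07.
Running total after boundary: 3.32424e+08.
Order-1 term: 1/12 · (7.50312e+06 − 73205.0) = 619160.
Running total after k=1: 3.33043e+08.
Order-2 term: −1/720 · (73500.0 − 7260.00) = -92.0000.

S_2 ≈ 3.33043e+08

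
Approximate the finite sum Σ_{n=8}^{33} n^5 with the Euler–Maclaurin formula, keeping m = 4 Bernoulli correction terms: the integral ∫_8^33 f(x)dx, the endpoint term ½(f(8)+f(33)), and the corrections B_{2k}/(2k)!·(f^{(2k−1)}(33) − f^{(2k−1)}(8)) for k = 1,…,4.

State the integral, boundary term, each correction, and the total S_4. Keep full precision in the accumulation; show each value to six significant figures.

The integral term ∫_8^33 x^5 dx = 2.15201e+08.
Endpoint term: (f(8) + f(33))/2 = (32768.0 + 3.91354e+07)/2 = 1.95841e+07.
So far: 2.34785e+08.
Order-1 term: 1/12 · (5.92960e+06 − 20480.0) = 492427.
After k=1: 2.35277e+08.
Order-2 term: −1/720 · (65340.0 − 3840.00) = -85.4167.
After k=2: 2.35277e+08.
Order-3 term: 1/30240 · (120.000 − 120.000) = 0.00000.
After k=3: 2.35277e+08.
Order-4 term: −1/1209600 · (0.00000 − 0.00000) = 0.00000.

S_4 ≈ 2.35277e+08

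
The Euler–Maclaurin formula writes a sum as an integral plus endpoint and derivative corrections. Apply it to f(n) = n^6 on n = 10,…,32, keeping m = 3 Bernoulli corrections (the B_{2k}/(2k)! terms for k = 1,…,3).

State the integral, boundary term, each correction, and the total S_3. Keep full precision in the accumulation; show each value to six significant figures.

Integral: ∫_10^32 x^6 dx = 4.90711e+09.
½[f(10) + f(32)] = ½[1.00000e+06 + 1.07374e+09] = 5.37371e+08.
Running total after boundary: 5.44448e+09.
Order-1 term: 1/12 · (2.01327e+08 − 600000) = 1.67272e+07.
Partial sum through k=1: 5.46120e+09.
Order-2 term: −1/720 · (3.93216e+06 − 120000) = -5294.67.
Partial sum through k=2: 5.46120e+09.
Order-3 term: 1/30240 · (23040.0 − 7200.00) = 0.523810.

S_3 ≈ 5.46120e+09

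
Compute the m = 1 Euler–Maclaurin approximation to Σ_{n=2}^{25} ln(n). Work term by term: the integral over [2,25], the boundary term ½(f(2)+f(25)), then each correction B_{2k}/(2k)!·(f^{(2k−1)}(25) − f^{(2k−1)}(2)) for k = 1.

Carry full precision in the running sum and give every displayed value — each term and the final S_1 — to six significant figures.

Integral: ∫_2^25 ln(x) dx = 56.0856.
Endpoint term: (f(2) + f(25))/2 = (0.693147 + 3.21888)/2 = 1.95601.
Running total after boundary: 58.0416.
Order-1 term: 1/12 · (0.0400000 − 0.500000) = -0.0383333.

S_1 ≈ 58.0033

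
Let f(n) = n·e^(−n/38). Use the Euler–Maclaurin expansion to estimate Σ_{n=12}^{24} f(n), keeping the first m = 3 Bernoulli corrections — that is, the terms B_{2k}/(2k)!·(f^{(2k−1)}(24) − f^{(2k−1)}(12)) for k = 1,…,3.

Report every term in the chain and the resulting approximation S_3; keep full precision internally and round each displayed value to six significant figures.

S_3 ≈ 143.429

The integral term ∫_12^24 x·e^(−x/38) dx = 132.698.
½[f(12) + f(24)] = ½[8.75056 + 12.7620] = 10.7563.
Integral + boundary = 143.454.
Order-1 term: 1/12 · (0.195908 − 0.498935) = -0.0252522.
Partial sum through k=1: 143.429.
Order-2 term: −1/720 · (0.000872169 − 0.00135551) = 6.71312e-07.
Partial sum through k=2: 143.429.
Order-3 term: 1/30240 · (1.11404e-06 − 1.63816e-06) = -1.73322e-11.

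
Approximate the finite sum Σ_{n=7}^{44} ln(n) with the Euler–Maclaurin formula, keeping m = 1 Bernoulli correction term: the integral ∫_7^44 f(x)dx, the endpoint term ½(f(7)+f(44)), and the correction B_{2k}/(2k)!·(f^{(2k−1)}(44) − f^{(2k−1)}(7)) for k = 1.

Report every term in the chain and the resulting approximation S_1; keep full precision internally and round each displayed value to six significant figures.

S_1 ≈ 118.738

Integral: ∫_7^44 ln(x) dx = 115.883.
½[f(7) + f(44)] = ½[1.94591 + 3.78419] = 2.86505.
Running total after boundary: 118.748.
Order-1 term: 1/12 · (0.0227273 − 0.142857) = -0.0100108.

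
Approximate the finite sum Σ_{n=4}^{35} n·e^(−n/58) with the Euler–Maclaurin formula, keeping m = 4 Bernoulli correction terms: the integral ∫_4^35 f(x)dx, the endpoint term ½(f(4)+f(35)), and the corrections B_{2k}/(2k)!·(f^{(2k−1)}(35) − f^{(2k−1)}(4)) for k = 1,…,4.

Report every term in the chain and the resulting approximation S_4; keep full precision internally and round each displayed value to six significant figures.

S_4 ≈ 417.642

The integral term ∫_4^35 x·e^(−x/58) dx = 406.259.
Boundary: ½(f(4) + f(35)) = ½(3.73344 + 19.1423) = 11.4379.
Integral + boundary = 417.697.
Order-1 term: 1/12 · (0.216883 − 0.868989) = -0.0543422.
After k=1: 417.642.
Order-2 term: −1/720 · (0.000389634 − 0.000813230) = 5.88329e-07.
After k=2: 417.642.
Order-3 term: 1/30240 · (2.12484e-07 − 4.06701e-07) = -6.42251e-12.
After k=3: 417.642.
Order-4 term: −1/1209600 · (9.18975e-11 − 1.69933e-10) = 6.45138e-17.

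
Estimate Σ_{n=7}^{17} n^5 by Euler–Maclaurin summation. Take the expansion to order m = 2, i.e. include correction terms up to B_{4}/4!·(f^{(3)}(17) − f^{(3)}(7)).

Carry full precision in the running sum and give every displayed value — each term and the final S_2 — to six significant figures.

S_2 ≈ 4.75543e+06

Integral: ∫_7^17 x^5 dx = 4.00332e+06.
Endpoint term: (f(7) + f(17))/2 = (16807.0 + 1.41986e+06)/2 = 718332.
Running total after boundary: 4.72165e+06.
k=1: B_{2}/(2)! × [f^{(1)}(17) − f^{(1)}(7)] = 1/12 × (417605 − 12005.0) = 33800.0.
After k=1: 4.75545e+06.
k=2: B_{4}/(4)! × [f^{(3)}(17) − f^{(3)}(7)] = −1/720 × (17340.0 − 2940.00) = -20.0000.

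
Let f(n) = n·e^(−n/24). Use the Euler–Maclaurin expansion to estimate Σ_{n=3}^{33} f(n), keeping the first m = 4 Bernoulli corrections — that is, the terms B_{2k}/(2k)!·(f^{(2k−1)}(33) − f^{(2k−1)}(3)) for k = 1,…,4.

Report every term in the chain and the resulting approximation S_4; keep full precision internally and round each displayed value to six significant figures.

S_4 ≈ 231.397

∫_3^33 x·e^(−x/24) dx evaluates to 225.973.
Boundary: ½(f(3) + f(33)) = ½(2.64749 + 8.34371) = 5.49560.
So far: 231.469.
k=1: B_{2}/(2)! × [f^{(1)}(33) − f^{(1)}(3)] = 1/12 × (-0.0948148 − 0.772185) = -0.0722500.
Running total after k=1: 231.397.
k=2: B_{4}/(4)! × [f^{(3)}(33) − f^{(3)}(3)] = −1/720 × (0.000713306 − 0.00440482) = 5.12711e-06.
Running total after k=2: 231.397.
k=3: B_{6}/(6)! × [f^{(5)}(33) − f^{(5)}(3)] = 1/30240 × (2.76254e-06 − 1.29671e-05) = -3.37452e-10.
Running total after k=3: 231.397.
k=4: B_{8}/(8)! × [f^{(7)}(33) − f^{(7)}(3)] = −1/1209600 × (7.44218e-09 − 3.17482e-08) = 2.00942e-14.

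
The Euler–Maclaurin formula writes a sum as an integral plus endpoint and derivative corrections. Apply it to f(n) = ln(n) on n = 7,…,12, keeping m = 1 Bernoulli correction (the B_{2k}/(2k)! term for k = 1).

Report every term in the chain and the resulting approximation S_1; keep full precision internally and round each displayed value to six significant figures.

S_1 ≈ 13.4080

The integral term ∫_7^12 ln(x) dx = 11.1975.
Boundary: ½(f(7) + f(12)) = ½(1.94591 + 2.48491) = 2.21541.
Running total after boundary: 13.4129.
k=1: B_{2}/(2)! × [f^{(1)}(12) − f^{(1)}(7)] = 1/12 × (0.0833333 − 0.142857) = -0.00496032.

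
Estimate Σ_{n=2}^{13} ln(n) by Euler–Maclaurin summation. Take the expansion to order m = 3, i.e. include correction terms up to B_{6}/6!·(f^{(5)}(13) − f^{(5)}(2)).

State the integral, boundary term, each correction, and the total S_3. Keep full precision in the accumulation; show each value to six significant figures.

∫_2^13 ln(x) dx evaluates to 20.9580.
Endpoint term: (f(2) + f(13))/2 = (0.693147 + 2.56495)/2 = 1.62905.
So far: 22.5871.
k=1: B_{2}/(2)! × [f^{(1)}(13) − f^{(1)}(2)] = 1/12 × (0.0769231 − 0.500000) = -0.0352564.
After k=1: 22.5518.
k=2: B_{4}/(4)! × [f^{(3)}(13) − f^{(3)}(2)] = −1/720 × (0.000910332 − 0.250000) = 0.000345958.
After k=2: 22.5522.
k=3: B_{6}/(6)! × [f^{(5)}(13) − f^{(5)}(2)] = 1/30240 × (6.46390e-05 − 0.750000) = -2.47994e-05.

S_3 ≈ 22.5522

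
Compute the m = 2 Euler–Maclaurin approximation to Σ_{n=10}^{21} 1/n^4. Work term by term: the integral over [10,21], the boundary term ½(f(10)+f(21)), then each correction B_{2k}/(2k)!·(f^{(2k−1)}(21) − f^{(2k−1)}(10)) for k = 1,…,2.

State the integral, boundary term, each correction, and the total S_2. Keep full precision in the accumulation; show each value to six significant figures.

The integral term ∫_10^21 1/x^4 dx = 0.000297340.
Endpoint term: (f(10) + f(21))/2 = (0.000100000 + 5.14189e-06)/2 = 5.25709e-05.
Integral + boundary = 0.000349911.
Correction k=1: B_{2}/2! · (f^{(1)}(21) − f^{(1)}(10)) = 1/12 · (-9.79408e-07 − (-4.00000e-05)) = 3.25172e-06.
After k=1: 0.000353163.
Correction k=2: B_{4}/4! · (f^{(3)}(21) − f^{(3)}(10)) = −1/720 · (-6.66264e-08 − (-1.20000e-05)) = -1.65741e-08.

S_2 ≈ 0.000353146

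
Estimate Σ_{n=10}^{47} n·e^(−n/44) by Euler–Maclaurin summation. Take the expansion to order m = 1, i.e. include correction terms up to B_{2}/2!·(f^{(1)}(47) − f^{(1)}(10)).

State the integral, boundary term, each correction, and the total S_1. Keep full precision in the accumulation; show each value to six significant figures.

Integral: ∫_10^47 x·e^(−x/44) dx = 517.062.
Boundary: ½(f(10) + f(47)) = ½(7.96703 + 16.1507) = 12.0589.
So far: 529.121.
Order-1 term: 1/12 · (-0.0234295 − 0.615634) = -0.0532553.

S_1 ≈ 529.068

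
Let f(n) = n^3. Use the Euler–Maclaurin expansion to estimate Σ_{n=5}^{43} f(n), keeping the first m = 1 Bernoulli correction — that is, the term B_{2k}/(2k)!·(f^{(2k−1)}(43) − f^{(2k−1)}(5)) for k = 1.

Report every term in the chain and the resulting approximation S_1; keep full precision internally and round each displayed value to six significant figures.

∫_5^43 x^3 dx evaluates to 854544.
Endpoint term: (f(5) + f(43))/2 = (125.000 + 79507.0)/2 = 39816.0.
So far: 894360.
Order-1 term: 1/12 · (5547.00 − 75.0000) = 456.000.

S_1 ≈ 894816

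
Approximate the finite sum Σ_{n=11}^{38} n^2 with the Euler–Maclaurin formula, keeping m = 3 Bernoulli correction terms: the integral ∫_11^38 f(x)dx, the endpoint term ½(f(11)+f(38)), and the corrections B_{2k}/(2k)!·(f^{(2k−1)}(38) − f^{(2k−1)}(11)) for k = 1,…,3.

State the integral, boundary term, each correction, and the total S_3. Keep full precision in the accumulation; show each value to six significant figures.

S_3 ≈ 18634.0

∫_11^38 x^2 dx evaluates to 17847.0.
Endpoint term: (f(11) + f(38))/2 = (121.000 + 1444.00)/2 = 782.500.
Running total after boundary: 18629.5.
k=1: B_{2}/(2)! × [f^{(1)}(38) − f^{(1)}(11)] = 1/12 × (76.0000 − 22.0000) = 4.50000.
Partial sum through k=1: 18634.0.
k=2: B_{4}/(4)! × [f^{(3)}(38) − f^{(3)}(11)] = −1/720 × (0.00000 − 0.00000) = 0.00000.
Partial sum through k=2: 18634.0.
k=3: B_{6}/(6)! × [f^{(5)}(38) − f^{(5)}(11)] = 1/30240 × (0.00000 − 0.00000) = 0.00000.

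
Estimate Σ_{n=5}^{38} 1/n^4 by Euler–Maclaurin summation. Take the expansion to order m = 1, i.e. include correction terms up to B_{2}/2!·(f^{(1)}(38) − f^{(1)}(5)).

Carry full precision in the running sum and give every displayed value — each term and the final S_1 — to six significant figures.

S_1 ≈ 0.00356749

∫_5^38 1/x^4 dx evaluates to 0.00266059.
½[f(5) + f(38)] = ½[0.00160000 + 4.79585e-07] = 0.000800240.
Running total after boundary: 0.00346083.
k=1: B_{2}/(2)! × [f^{(1)}(38) − f^{(1)}(5)] = 1/12 × (-5.04826e-08 − (-0.00128000)) = 0.000106662.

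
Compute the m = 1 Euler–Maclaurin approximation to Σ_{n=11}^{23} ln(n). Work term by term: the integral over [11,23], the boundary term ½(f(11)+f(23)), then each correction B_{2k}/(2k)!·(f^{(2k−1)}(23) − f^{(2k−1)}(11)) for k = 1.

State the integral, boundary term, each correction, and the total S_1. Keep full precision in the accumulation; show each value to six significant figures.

S_1 ≈ 36.5023

Integral: ∫_11^23 ln(x) dx = 33.7395.
½[f(11) + f(23)] = ½[2.39790 + 3.13549] = 2.76669.
Running total after boundary: 36.5062.
k=1: B_{2}/(2)! × [f^{(1)}(23) − f^{(1)}(11)] = 1/12 × (0.0434783 − 0.0909091) = -0.00395257.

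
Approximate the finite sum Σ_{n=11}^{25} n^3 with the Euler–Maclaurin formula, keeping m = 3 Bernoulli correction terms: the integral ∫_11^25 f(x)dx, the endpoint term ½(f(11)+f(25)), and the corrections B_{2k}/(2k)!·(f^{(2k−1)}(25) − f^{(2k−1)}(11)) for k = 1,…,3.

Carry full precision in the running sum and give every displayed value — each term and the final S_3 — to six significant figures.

The integral term ∫_11^25 x^3 dx = 93996.0.
½[f(11) + f(25)] = ½[1331.00 + 15625.0] = 8478.00.
Integral + boundary = 102474.
k=1: B_{2}/(2)! × [f^{(1)}(25) − f^{(1)}(11)] = 1/12 × (1875.00 − 363.000) = 126.000.
After k=1: 102600.
k=2: B_{4}/(4)! × [f^{(3)}(25) − f^{(3)}(11)] = −1/720 × (6.00000 − 6.00000) = 0.00000.
After k=2: 102600.
k=3: B_{6}/(6)! × [f^{(5)}(25) − f^{(5)}(11)] = 1/30240 × (0.00000 − 0.00000) = 0.00000.

S_3 ≈ 102600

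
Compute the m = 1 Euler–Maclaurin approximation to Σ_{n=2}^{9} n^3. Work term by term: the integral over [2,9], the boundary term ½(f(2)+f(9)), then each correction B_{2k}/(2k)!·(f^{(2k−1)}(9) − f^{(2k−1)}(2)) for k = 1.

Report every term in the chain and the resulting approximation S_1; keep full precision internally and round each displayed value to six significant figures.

S_1 ≈ 2024.00

∫_2^9 x^3 dx evaluates to 1636.25.
Boundary: ½(f(2) + f(9)) = ½(8.00000 + 729.000) = 368.500.
Running total after boundary: 2004.75.
Correction k=1: B_{2}/2! · (f^{(1)}(9) − f^{(1)}(2)) = 1/12 · (243.000 − 12.0000) = 19.2500.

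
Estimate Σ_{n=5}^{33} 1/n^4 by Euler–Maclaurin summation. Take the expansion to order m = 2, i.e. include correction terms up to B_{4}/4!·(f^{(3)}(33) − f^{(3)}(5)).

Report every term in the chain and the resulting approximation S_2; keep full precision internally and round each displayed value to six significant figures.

S_2 ≈ 0.00356234

Integral: ∫_5^33 1/x^4 dx = 0.00265739.
Endpoint term: (f(5) + f(33))/2 = (0.00160000 + 8.43226e-07)/2 = 0.000800422.
Integral + boundary = 0.00345781.
Order-1 term: 1/12 · (-1.02209e-07 − (-0.00128000)) = 0.000106658.
After k=1: 0.00356447.
Order-2 term: −1/720 · (-2.81568e-09 − (-0.00153600)) = -2.13333e-06.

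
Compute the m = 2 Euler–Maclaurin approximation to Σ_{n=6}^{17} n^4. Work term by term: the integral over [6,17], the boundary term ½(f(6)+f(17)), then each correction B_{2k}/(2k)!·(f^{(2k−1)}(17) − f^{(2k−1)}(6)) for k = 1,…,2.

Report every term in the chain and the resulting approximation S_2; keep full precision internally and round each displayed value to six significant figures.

Integral: ∫_6^17 x^4 dx = 282416.
Boundary: ½(f(6) + f(17)) = ½(1296.00 + 83521.0) = 42408.5.
Running total after boundary: 324825.
Correction k=1: B_{2}/2! · (f^{(1)}(17) − f^{(1)}(6)) = 1/12 · (19652.0 − 864.000) = 1565.67.
Partial sum through k=1: 326390.
Correction k=2: B_{4}/4! · (f^{(3)}(17) − f^{(3)}(6)) = −1/720 · (408.000 − 144.000) = -0.366667.

S_2 ≈ 326390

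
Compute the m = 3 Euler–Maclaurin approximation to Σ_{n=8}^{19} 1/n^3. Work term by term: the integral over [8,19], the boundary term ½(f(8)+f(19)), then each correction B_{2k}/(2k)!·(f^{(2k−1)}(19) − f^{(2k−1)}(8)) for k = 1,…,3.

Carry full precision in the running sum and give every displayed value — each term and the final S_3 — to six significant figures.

∫_8^19 1/x^3 dx evaluates to 0.00642746.
Boundary: ½(f(8) + f(19)) = ½(0.00195312 + 0.000145794) = 0.00104946.
So far: 0.00747692.
Correction k=1: B_{2}/2! · (f^{(1)}(19) − f^{(1)}(8)) = 1/12 · (-2.30201e-05 − (-0.000732422)) = 5.91168e-05.
After k=1: 0.00753603.
Correction k=2: B_{4}/4! · (f^{(3)}(19) − f^{(3)}(8)) = −1/720 · (-1.27535e-06 − (-0.000228882)) = -3.16120e-07.
After k=2: 0.00753572.
Correction k=3: B_{6}/6! · (f^{(5)}(19) − f^{(5)}(8)) = 1/30240 · (-1.48379e-07 − (-0.000150204)) = 4.96215e-09.

S_3 ≈ 0.00753572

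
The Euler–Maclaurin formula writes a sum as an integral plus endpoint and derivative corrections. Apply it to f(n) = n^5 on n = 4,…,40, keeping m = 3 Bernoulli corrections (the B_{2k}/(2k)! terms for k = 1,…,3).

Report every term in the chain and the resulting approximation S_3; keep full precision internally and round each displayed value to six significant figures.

S_3 ≈ 7.34933e+08

∫_4^40 x^5 dx evaluates to 6.82666e+08.
Boundary: ½(f(4) + f(40)) = ½(1024.00 + 1.02400e+08) = 5.12005e+07.
So far: 7.33866e+08.
Order-1 term: 1/12 · (1.28000e+07 − 1280.00) = 1.06656e+06.
After k=1: 7.34933e+08.
Order-2 term: −1/720 · (96000.0 − 960.000) = -132.000.
After k=2: 7.34933e+08.
Order-3 term: 1/30240 · (120.000 − 120.000) = 0.00000.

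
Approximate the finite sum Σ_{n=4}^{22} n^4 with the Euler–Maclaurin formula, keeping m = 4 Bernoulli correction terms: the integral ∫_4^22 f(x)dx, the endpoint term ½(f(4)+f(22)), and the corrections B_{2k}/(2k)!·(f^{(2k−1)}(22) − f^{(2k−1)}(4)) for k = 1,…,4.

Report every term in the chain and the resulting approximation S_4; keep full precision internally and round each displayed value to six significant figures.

Integral: ∫_4^22 x^4 dx = 1.03052e+06.
Boundary: ½(f(4) + f(22)) = ½(256.000 + 234256) = 117256.
Integral + boundary = 1.14778e+06.
Order-1 term: 1/12 · (42592.0 − 256.000) = 3528.00.
Partial sum through k=1: 1.15131e+06.
Order-2 term: −1/720 · (528.000 − 96.0000) = -0.600000.
Partial sum through k=2: 1.15130e+06.
Order-3 term: 1/30240 · (0.00000 − 0.00000) = 0.00000.
Partial sum through k=3: 1.15130e+06.
Order-4 term: −1/1209600 · (0.00000 − 0.00000) = 0.00000.

S_4 ≈ 1.15130e+06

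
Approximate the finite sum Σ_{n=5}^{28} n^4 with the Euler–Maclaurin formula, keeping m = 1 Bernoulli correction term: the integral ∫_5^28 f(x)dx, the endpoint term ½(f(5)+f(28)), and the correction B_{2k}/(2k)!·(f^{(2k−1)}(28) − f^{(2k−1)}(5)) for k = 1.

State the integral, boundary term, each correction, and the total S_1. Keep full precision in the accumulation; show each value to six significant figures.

S_1 ≈ 3.75636e+06

Integral: ∫_5^28 x^4 dx = 3.44145e+06.
Endpoint term: (f(5) + f(28))/2 = (625.000 + 614656)/2 = 307640.
Running total after boundary: 3.74909e+06.
Order-1 term: 1/12 · (87808.0 − 500.000) = 7275.67.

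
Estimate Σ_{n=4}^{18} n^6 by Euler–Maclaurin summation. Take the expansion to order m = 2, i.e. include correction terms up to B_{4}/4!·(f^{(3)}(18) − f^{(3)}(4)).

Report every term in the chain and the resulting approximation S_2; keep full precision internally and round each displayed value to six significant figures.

S_2 ≈ 1.05409e+08

The integral term ∫_4^18 x^6 dx = 8.74577e+07.
Endpoint term: (f(4) + f(18))/2 = (4096.00 + 3.40122e+07)/2 = 1.70082e+07.
So far: 1.04466e+08.
Correction k=1: B_{2}/2! · (f^{(1)}(18) − f^{(1)}(4)) = 1/12 · (1.13374e+07 − 6144.00) = 944272.
After k=1: 1.05410e+08.
Correction k=2: B_{4}/4! · (f^{(3)}(18) − f^{(3)}(4)) = −1/720 · (699840 − 7680.00) = -961.333.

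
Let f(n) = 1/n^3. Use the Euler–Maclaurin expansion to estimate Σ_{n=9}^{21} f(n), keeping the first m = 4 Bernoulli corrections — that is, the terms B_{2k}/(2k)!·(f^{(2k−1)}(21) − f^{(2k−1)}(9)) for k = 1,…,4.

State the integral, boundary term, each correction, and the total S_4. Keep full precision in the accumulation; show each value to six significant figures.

Integral: ∫_9^21 1/x^3 dx = 0.00503905.
Endpoint term: (f(9) + f(21))/2 = (0.00137174 + 0.000107980)/2 = 0.000739861.
So far: 0.00577891.
k=1: B_{2}/(2)! × [f^{(1)}(21) − f^{(1)}(9)] = 1/12 × (-1.54257e-05 − (-0.000457247)) = 3.68185e-05.
Running total after k=1: 0.00581573.
k=2: B_{4}/(4)! × [f^{(3)}(21) − f^{(3)}(9)] = −1/720 × (-6.99577e-07 − (-0.000112901)) = -1.55835e-07.
Running total after k=2: 0.00581558.
k=3: B_{6}/(6)! × [f^{(5)}(21) − f^{(5)}(9)] = 1/30240 × (-6.66264e-08 − (-5.85410e-05)) = 1.93368e-09.
Running total after k=3: 0.00581558.
k=4: B_{8}/(8)! × [f^{(7)}(21) − f^{(7)}(9)] = −1/1209600 × (-1.08778e-08 − (-5.20365e-05)) = -4.30106e-11.

S_4 ≈ 0.00581558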